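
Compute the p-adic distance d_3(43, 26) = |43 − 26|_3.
d_3(43, 26) = 1

Step 1 — x − y = 43 − 26 = 17. Step 2 — v_3(17) = 0 (factor: 17 = (3^0 · 17); the sign does not affect v_p). Step 3 — |x − y|_3 = 3^{0} = 1.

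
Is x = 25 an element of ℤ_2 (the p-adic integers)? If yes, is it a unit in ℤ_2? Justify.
x ∈ ℤ_2^× (unit); v_2(x) = 0

ℤ_2 = {x ∈ ℚ_2 : v_2(x) ≥ 0} and ℤ_2^× = {x ∈ ℤ_2 : v_2(x) = 0}. Here v_2(25) = v_2(num) − v_2(den) = 0; compare against these criteria.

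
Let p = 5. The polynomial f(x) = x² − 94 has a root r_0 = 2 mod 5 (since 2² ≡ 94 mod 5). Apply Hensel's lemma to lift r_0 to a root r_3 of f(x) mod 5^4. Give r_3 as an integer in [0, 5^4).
r_3 = 62 (mod 625)

Hensel's recurrence: r_{i+1} = r_i − f(r_i)·(f′(r_i))^{-1} mod 5^{i+2}, with f′(x) = 2x. Iterate:
  r_0 = 2 (mod 5)
  r_1 = 12 (mod 25)
  r_2 = 62 (mod 125)
  r_3 = 62 (mod 625)
Final: r_3 = 62, and one checks f(r_3) ≡ 0 mod 5^4.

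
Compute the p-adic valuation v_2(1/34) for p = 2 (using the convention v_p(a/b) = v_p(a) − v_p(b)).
v_2(1/34) = -1

Factor powers of 2 from the numerator and denominator of the reduced fraction: 1 = 2^0 · 1 and 34 = 2^1 · 17. Apply v_p(a/b) = v_p(a) − v_p(b): v_2(1/34) = 0 − 1 = -1.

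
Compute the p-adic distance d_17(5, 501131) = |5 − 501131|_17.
d_17(5, 501131) = 1/83521

Step 1 — x − y = 5 − 501131 = -501126. Step 2 — v_17(-501126) = 4 (factor: -501126 = −(17^4 · 6); the sign does not affect v_p). Step 3 — |x − y|_17 = 17^{-4} = 1/83521.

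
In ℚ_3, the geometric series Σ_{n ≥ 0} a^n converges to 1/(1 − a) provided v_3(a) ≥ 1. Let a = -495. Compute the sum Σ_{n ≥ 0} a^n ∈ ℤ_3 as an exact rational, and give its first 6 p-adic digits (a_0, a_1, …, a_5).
Σ a^n = 1/(1 − a) = 1/496;  first 6 digits = (1, 0, 2, 2, 0, 1)

v_3(a) = 2 ≥ 1, so the series converges in ℤ_3 to 1/(1 − a) = 1/(1 − (-495)) = 1/496. Expand this rational in ℤ_3: compute digits iteratively via d_i = x_i mod 3, x_{i+1} = (x_i − d_i)/3. The first 6 digits are (1, 0, 2, 2, 0, 1).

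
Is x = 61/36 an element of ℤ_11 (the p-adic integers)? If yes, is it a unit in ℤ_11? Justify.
x ∈ ℤ_11^× (unit); v_11(x) = 0

ℤ_11 = {x ∈ ℚ_11 : v_11(x) ≥ 0} and ℤ_11^× = {x ∈ ℤ_11 : v_11(x) = 0}. Here v_11(61/36) = v_11(num) − v_11(den) = 0; compare against these criteria.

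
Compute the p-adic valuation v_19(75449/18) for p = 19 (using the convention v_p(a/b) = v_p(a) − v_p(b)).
v_19(75449/18) = 3

Factor powers of 19 from the numerator and denominator of the reduced fraction: 75449 = 19^3 · 11 and 18 = 19^0 · 18. Apply v_p(a/b) = v_p(a) − v_p(b): v_19(75449/18) = 3 − 0 = 3.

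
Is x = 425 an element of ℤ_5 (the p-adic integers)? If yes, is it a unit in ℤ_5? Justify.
x ∈ ℤ_5 but not a unit; v_5(x) = 2 > 0

ℤ_5 = {x ∈ ℚ_5 : v_5(x) ≥ 0} and ℤ_5^× = {x ∈ ℤ_5 : v_5(x) = 0}. Here v_5(425) = v_5(num) − v_5(den) = 2; compare against these criteria.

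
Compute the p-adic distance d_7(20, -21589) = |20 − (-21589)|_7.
d_7(20, -21589) = 1/2401

Step 1 — x − y = 20 − (-21589) = 21609. Step 2 — v_7(21609) = 4 (factor: 21609 = (7^4 · 9); the sign does not affect v_p). Step 3 — |x − y|_7 = 7^{-4} = 1/2401.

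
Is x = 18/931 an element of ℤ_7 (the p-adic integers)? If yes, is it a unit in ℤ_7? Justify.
x ∉ ℤ_7 (v_7(x) = -2 < 0)

ℤ_7 = {x ∈ ℚ_7 : v_7(x) ≥ 0} and ℤ_7^× = {x ∈ ℤ_7 : v_7(x) = 0}. Here v_7(18/931) = v_7(num) − v_7(den) = -2; compare against these criteria.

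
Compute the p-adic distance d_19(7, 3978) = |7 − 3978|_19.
d_19(7, 3978) = 1/361

Step 1 — x − y = 7 − 3978 = -3971. Step 2 — v_19(-3971) = 2 (factor: -3971 = −(19^2 · 11); the sign does not affect v_p). Step 3 — |x − y|_19 = 19^{-2} = 1/361.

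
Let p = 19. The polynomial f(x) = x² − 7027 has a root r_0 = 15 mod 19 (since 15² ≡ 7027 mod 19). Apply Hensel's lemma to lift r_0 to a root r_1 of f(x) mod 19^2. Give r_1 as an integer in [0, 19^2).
r_1 = 338 (mod 361)

Hensel's recurrence: r_{i+1} = r_i − f(r_i)·(f′(r_i))^{-1} mod 19^{i+2}, with f′(x) = 2x. Iterate:
  r_0 = 15 (mod 19)
  r_1 = 338 (mod 361)
Final: r_1 = 338, and one checks f(r_1) ≡ 0 mod 19^2.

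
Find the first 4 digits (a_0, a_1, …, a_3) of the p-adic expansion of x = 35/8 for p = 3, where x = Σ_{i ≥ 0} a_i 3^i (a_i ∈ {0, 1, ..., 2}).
(a_0, …, a_3) = (1, 0, 0, 2)

v_3(35/8) = 0 (numerator and denominator both coprime to 3), so x ∈ ℤ_3^×. Compute digits iteratively via a_i = x_i mod 3, x_{i+1} = (x_i − a_i)/3, with x_0 = x:
  x_0 = 35/8;  a_0 = 1;  x_1 = (x_0 − 1)/3 = 9/8
  x_1 = 9/8;  a_1 = 0;  x_2 = (x_1 − 0)/3 = 3/8
  x_2 = 3/8;  a_2 = 0;  x_3 = (x_2 − 0)/3 = 1/8
  x_3 = 1/8;  a_3 = 2;  x_4 = (x_3 − 2)/3 = -5/8
Digits: (1, 0, 0, 2).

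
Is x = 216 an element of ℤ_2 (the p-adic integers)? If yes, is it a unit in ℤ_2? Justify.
x ∈ ℤ_2 but not a unit; v_2(x) = 3 > 0

ℤ_2 = {x ∈ ℚ_2 : v_2(x) ≥ 0} and ℤ_2^× = {x ∈ ℤ_2 : v_2(x) = 0}. Here v_2(216) = v_2(num) − v_2(den) = 3; compare against these criteria.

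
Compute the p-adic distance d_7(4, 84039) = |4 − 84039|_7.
d_7(4, 84039) = 1/16807

Step 1 — x − y = 4 − 84039 = -84035. Step 2 — v_7(-84035) = 5 (factor: -84035 = −(7^5 · 5); the sign does not affect v_p). Step 3 — |x − y|_7 = 7^{-5} = 1/16807.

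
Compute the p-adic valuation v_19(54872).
v_19(54872) = 3

v_19(n) is the largest exponent k such that 19^k divides n. Factor out: 54872 = 19^3 · 8. (Sign doesn't affect v_p.) So v_19(54872) = 3.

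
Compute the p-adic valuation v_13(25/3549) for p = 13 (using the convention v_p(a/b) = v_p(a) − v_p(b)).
v_13(25/3549) = -2

Factor powers of 13 from the numerator and denominator of the reduced fraction: 25 = 13^0 · 25 and 3549 = 13^2 · 21. Apply v_p(a/b) = v_p(a) − v_p(b): v_13(25/3549) = 0 − 2 = -2.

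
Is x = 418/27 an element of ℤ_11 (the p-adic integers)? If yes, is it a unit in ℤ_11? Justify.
x ∈ ℤ_11 but not a unit; v_11(x) = 1 > 0

ℤ_11 = {x ∈ ℚ_11 : v_11(x) ≥ 0} and ℤ_11^× = {x ∈ ℤ_11 : v_11(x) = 0}. Here v_11(418/27) = v_11(num) − v_11(den) = 1; compare against these criteria.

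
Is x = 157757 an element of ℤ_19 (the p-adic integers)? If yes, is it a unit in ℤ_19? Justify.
x ∈ ℤ_19 but not a unit; v_19(x) = 3 > 0

ℤ_19 = {x ∈ ℚ_19 : v_19(x) ≥ 0} and ℤ_19^× = {x ∈ ℤ_19 : v_19(x) = 0}. Here v_19(157757) = v_19(num) − v_19(den) = 3; compare against these criteria.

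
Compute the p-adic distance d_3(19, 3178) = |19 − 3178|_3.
d_3(19, 3178) = 1/243

Step 1 — x − y = 19 − 3178 = -3159. Step 2 — v_3(-3159) = 5 (factor: -3159 = −(3^5 · 13); the sign does not affect v_p). Step 3 — |x − y|_3 = 3^{-5} = 1/243.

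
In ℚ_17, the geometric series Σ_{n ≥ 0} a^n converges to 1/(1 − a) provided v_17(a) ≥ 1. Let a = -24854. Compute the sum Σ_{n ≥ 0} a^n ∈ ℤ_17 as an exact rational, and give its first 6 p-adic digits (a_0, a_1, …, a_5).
Σ a^n = 1/(1 − a) = 1/24855;  first 6 digits = (1, 0, 16, 11, 0, 10)

v_17(a) = 2 ≥ 1, so the series converges in ℤ_17 to 1/(1 − a) = 1/(1 − (-24854)) = 1/24855. Expand this rational in ℤ_17: compute digits iteratively via d_i = x_i mod 17, x_{i+1} = (x_i − d_i)/17. The first 6 digits are (1, 0, 16, 11, 0, 10).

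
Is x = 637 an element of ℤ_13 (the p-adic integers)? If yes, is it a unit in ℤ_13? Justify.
x ∈ ℤ_13 but not a unit; v_13(x) = 1 > 0

ℤ_13 = {x ∈ ℚ_13 : v_13(x) ≥ 0} and ℤ_13^× = {x ∈ ℤ_13 : v_13(x) = 0}. Here v_13(637) = v_13(num) − v_13(den) = 1; compare against these criteria.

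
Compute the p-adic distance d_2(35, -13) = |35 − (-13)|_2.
d_2(35, -13) = 1/16

Step 1 — x − y = 35 − (-13) = 48. Step 2 — v_2(48) = 4 (factor: 48 = (2^4 · 3); the sign does not affect v_p). Step 3 — |x − y|_2 = 2^{-4} = 1/16.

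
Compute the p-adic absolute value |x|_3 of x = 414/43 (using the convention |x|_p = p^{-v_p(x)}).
|414/43|_3 = 1/9

Step 1 — compute v_3(x) by factoring powers of 3 out of the numerator and denominator: v_3(414/43) = 2. Step 2 — apply |x|_p = p^{-v_p(x)} = 3^{-2} = 1/9.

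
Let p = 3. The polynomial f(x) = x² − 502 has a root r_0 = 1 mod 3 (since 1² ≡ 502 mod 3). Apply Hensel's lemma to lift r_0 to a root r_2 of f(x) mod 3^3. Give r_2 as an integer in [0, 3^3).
r_2 = 4 (mod 27)

Hensel's recurrence: r_{i+1} = r_i − f(r_i)·(f′(r_i))^{-1} mod 3^{i+2}, with f′(x) = 2x. Iterate:
  r_0 = 1 (mod 3)
  r_1 = 4 (mod 9)
  r_2 = 4 (mod 27)
Final: r_2 = 4, and one checks f(r_2) ≡ 0 mod 3^3.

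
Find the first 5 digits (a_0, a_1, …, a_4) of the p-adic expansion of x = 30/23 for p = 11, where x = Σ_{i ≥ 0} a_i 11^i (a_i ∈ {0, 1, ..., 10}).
(a_0, …, a_4) = (8, 8, 4, 1, 8)

v_11(30/23) = 0 (numerator and denominator both coprime to 11), so x ∈ ℤ_11^×. Compute digits iteratively via a_i = x_i mod 11, x_{i+1} = (x_i − a_i)/11, with x_0 = x:
  x_0 = 30/23;  a_0 = 8;  x_1 = (x_0 − 8)/11 = -14/23
  x_1 = -14/23;  a_1 = 8;  x_2 = (x_1 − 8)/11 = -18/23
  x_2 = -18/23;  a_2 = 4;  x_3 = (x_2 − 4)/11 = -10/23
  x_3 = -10/23;  a_3 = 1;  x_4 = (x_3 − 1)/11 = -3/23
  x_4 = -3/23;  a_4 = 8;  x_5 = (x_4 − 8)/11 = -17/23
Digits: (8, 8, 4, 1, 8).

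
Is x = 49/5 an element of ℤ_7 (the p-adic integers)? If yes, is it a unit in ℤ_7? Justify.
x ∈ ℤ_7 but not a unit; v_7(x) = 2 > 0

ℤ_7 = {x ∈ ℚ_7 : v_7(x) ≥ 0} and ℤ_7^× = {x ∈ ℤ_7 : v_7(x) = 0}. Here v_7(49/5) = v_7(num) − v_7(den) = 2; compare against these criteria.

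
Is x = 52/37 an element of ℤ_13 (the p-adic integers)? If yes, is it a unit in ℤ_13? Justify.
x ∈ ℤ_13 but not a unit; v_13(x) = 1 > 0

ℤ_13 = {x ∈ ℚ_13 : v_13(x) ≥ 0} and ℤ_13^× = {x ∈ ℤ_13 : v_13(x) = 0}. Here v_13(52/37) = v_13(num) − v_13(den) = 1; compare against these criteria.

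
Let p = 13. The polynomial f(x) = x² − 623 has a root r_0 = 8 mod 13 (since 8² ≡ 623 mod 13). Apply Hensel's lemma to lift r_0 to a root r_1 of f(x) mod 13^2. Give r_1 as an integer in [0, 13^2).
r_1 = 138 (mod 169)

Hensel's recurrence: r_{i+1} = r_i − f(r_i)·(f′(r_i))^{-1} mod 13^{i+2}, with f′(x) = 2x. Iterate:
  r_0 = 8 (mod 13)
  r_1 = 138 (mod 169)
Final: r_1 = 138, and one checks f(r_1) ≡ 0 mod 13^2.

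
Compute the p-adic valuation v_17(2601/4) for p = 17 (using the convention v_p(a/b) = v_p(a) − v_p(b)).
v_17(2601/4) = 2

Factor powers of 17 from the numerator and denominator of the reduced fraction: 2601 = 17^2 · 9 and 4 = 17^0 · 4. Apply v_p(a/b) = v_p(a) − v_p(b): v_17(2601/4) = 2 − 0 = 2.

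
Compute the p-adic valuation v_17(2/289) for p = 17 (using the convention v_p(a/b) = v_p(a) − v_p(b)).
v_17(2/289) = -2

Factor powers of 17 from the numerator and denominator of the reduced fraction: 2 = 17^0 · 2 and 289 = 17^2 · 1. Apply v_p(a/b) = v_p(a) − v_p(b): v_17(2/289) = 0 − 2 = -2.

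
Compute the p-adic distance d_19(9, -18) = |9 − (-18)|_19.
d_19(9, -18) = 1

Step 1 — x − y = 9 − (-18) = 27. Step 2 — v_19(27) = 0 (factor: 27 = (19^0 · 27); the sign does not affect v_p). Step 3 — |x − y|_19 = 19^{0} = 1.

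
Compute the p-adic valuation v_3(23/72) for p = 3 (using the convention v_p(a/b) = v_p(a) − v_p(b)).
v_3(23/72) = -2

Factor powers of 3 from the numerator and denominator of the reduced fraction: 23 = 3^0 · 23 and 72 = 3^2 · 8. Apply v_p(a/b) = v_p(a) − v_p(b): v_3(23/72) = 0 − 2 = -2.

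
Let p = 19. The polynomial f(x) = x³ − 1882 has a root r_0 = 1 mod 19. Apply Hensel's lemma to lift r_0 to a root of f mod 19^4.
r_3 = 46475 (mod 130321)

Hensel: r_{i+1} = r_i − f(r_i)/f′(r_i) mod 19^{i+2}, where f′(x) = 3x². Iterate:
  r_0 = 1 (mod 19)
  r_1 = 267 (mod 361)
  r_2 = 5321 (mod 6859)
  r_3 = 46475 (mod 130321)
Final: r = 46475 with f(r) ≡ 0 mod 19^4.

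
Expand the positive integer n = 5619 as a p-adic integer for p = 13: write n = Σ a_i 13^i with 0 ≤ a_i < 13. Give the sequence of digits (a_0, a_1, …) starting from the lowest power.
(a_0, a_1, …) = (3, 3, 7, 2)

Repeated division by 13 gives the digits low-to-high: 5619 = 3 + 3·13^1 + 7·13^2 + 2·13^3. Digit sequence: (3, 3, 7, 2).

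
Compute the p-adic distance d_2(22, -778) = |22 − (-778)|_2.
d_2(22, -778) = 1/32

Step 1 — x − y = 22 − (-778) = 800. Step 2 — v_2(800) = 5 (factor: 800 = (2^5 · 25); the sign does not affect v_p). Step 3 — |x − y|_2 = 2^{-5} = 1/32.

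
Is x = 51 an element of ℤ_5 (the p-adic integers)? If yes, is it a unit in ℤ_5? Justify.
x ∈ ℤ_5^× (unit); v_5(x) = 0

ℤ_5 = {x ∈ ℚ_5 : v_5(x) ≥ 0} and ℤ_5^× = {x ∈ ℤ_5 : v_5(x) = 0}. Here v_5(51) = v_5(num) − v_5(den) = 0; compare against these criteria.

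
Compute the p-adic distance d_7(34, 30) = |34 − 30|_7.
d_7(34, 30) = 1

Step 1 — x − y = 34 − 30 = 4. Step 2 — v_7(4) = 0 (factor: 4 = (7^0 · 4); the sign does not affect v_p). Step 3 — |x − y|_7 = 7^{0} = 1.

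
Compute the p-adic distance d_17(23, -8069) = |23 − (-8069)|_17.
d_17(23, -8069) = 1/289

Step 1 — x − y = 23 − (-8069) = 8092. Step 2 — v_17(8092) = 2 (factor: 8092 = (17^2 · 28); the sign does not affect v_p). Step 3 — |x − y|_17 = 17^{-2} = 1/289.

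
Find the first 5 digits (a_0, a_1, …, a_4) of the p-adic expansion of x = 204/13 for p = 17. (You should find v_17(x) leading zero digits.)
(a_0, …, a_4) = (0, 14, 11, 15, 3)

v_17(204/13) = 1, so a_0 = ... = a_0 = 0. Factor out: x = 17^1 · u with u = 12/13 a unit in ℤ_17. Expand u iteratively via a_{v+i} = u_i mod 17, u_{i+1} = (u_i − a_{v+i})/17:
  u_0 = 12/13;  a_1 = 14;  u_1 = (u_0 − 14)/17 = -10/13
  u_1 = -10/13;  a_2 = 11;  u_2 = (u_1 − 11)/17 = -9/13
  u_2 = -9/13;  a_3 = 15;  u_3 = (u_2 − 15)/17 = -12/13
  u_3 = -12/13;  a_4 = 3;  u_4 = (u_3 − 3)/17 = -3/13
Digits: (0, 14, 11, 15, 3).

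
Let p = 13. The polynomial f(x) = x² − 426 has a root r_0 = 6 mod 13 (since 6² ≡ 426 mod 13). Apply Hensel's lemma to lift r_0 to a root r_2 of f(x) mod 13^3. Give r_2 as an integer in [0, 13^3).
r_2 = 1644 (mod 2197)

Hensel's recurrence: r_{i+1} = r_i − f(r_i)·(f′(r_i))^{-1} mod 13^{i+2}, with f′(x) = 2x. Iterate:
  r_0 = 6 (mod 13)
  r_1 = 123 (mod 169)
  r_2 = 1644 (mod 2197)
Final: r_2 = 1644, and one checks f(r_2) ≡ 0 mod 13^3.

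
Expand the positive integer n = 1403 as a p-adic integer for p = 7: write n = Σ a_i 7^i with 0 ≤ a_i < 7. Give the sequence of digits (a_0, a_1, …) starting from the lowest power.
(a_0, a_1, …) = (3, 4, 0, 4)

Repeated division by 7 gives the digits low-to-high: 1403 = 3 + 4·7^1 + 4·7^3. Digit sequence: (3, 4, 0, 4).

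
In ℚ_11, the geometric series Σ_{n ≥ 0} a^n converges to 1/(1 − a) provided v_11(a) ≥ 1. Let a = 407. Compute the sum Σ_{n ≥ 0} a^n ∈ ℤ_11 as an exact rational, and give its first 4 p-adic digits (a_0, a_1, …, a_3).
Σ a^n = 1/(1 − a) = -1/406;  first 4 digits = (1, 4, 8, 1)

v_11(a) = 1 ≥ 1, so the series converges in ℤ_11 to 1/(1 − a) = 1/(1 − 407) = -1/406. Expand this rational in ℤ_11: compute digits iteratively via d_i = x_i mod 11, x_{i+1} = (x_i − d_i)/11. The first 4 digits are (1, 4, 8, 1).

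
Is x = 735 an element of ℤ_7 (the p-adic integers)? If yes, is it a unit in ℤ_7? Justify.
x ∈ ℤ_7 but not a unit; v_7(x) = 2 > 0

ℤ_7 = {x ∈ ℚ_7 : v_7(x) ≥ 0} and ℤ_7^× = {x ∈ ℤ_7 : v_7(x) = 0}. Here v_7(735) = v_7(num) − v_7(den) = 2; compare against these criteria.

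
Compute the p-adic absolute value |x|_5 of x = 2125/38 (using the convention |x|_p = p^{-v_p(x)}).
|2125/38|_5 = 1/125

Step 1 — compute v_5(x) by factoring powers of 5 out of the numerator and denominator: v_5(2125/38) = 3. Step 2 — apply |x|_p = p^{-v_p(x)} = 5^{-3} = 1/125.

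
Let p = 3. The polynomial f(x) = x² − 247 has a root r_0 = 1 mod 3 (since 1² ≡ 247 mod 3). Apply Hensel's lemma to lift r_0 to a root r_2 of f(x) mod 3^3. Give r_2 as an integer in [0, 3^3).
r_2 = 25 (mod 27)

Hensel's recurrence: r_{i+1} = r_i − f(r_i)·(f′(r_i))^{-1} mod 3^{i+2}, with f′(x) = 2x. Iterate:
  r_0 = 1 (mod 3)
  r_1 = 7 (mod 9)
  r_2 = 25 (mod 27)
Final: r_2 = 25, and one checks f(r_2) ≡ 0 mod 3^3.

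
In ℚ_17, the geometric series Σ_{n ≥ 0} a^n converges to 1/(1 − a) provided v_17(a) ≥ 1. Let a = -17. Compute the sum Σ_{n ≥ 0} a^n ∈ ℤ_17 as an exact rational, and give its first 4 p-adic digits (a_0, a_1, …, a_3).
Σ a^n = 1/(1 − a) = 1/18;  first 4 digits = (1, 16, 0, 16)

v_17(a) = 1 ≥ 1, so the series converges in ℤ_17 to 1/(1 − a) = 1/(1 − (-17)) = 1/18. Expand this rational in ℤ_17: compute digits iteratively via d_i = x_i mod 17, x_{i+1} = (x_i − d_i)/17. The first 4 digits are (1, 16, 0, 16).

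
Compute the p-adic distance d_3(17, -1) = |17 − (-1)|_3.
d_3(17, -1) = 1/9

Step 1 — x − y = 17 − (-1) = 18. Step 2 — v_3(18) = 2 (factor: 18 = (3^2 · 2); the sign does not affect v_p). Step 3 — |x − y|_3 = 3^{-2} = 1/9.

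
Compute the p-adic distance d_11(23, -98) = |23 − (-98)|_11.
d_11(23, -98) = 1/121

Step 1 — x − y = 23 − (-98) = 121. Step 2 — v_11(121) = 2 (factor: 121 = (11^2 · 1); the sign does not affect v_p). Step 3 — |x − y|_11 = 11^{-2} = 1/121.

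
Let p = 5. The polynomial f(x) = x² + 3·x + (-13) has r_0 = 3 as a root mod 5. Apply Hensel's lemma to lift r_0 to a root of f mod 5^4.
r_3 = 333 (mod 625)

Hensel: r_{i+1} = r_i − f(r_i)·(f′(r_i))^{-1} mod 5^{i+2}, f′(x) = 2x + 3. Iterate:
  r_0 = 3 (mod 5)
  r_1 = 8 (mod 25)
  r_2 = 83 (mod 125)
  r_3 = 333 (mod 625)
Final: r = 333 satisfies f(r) ≡ 0 mod 5^4.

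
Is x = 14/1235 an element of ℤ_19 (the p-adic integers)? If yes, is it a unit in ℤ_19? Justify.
x ∉ ℤ_19 (v_19(x) = -1 < 0)

ℤ_19 = {x ∈ ℚ_19 : v_19(x) ≥ 0} and ℤ_19^× = {x ∈ ℤ_19 : v_19(x) = 0}. Here v_19(14/1235) = v_19(num) − v_19(den) = -1; compare against these criteria.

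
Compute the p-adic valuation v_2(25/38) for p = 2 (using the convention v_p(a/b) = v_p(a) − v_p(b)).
v_2(25/38) = -1

Factor powers of 2 from the numerator and denominator of the reduced fraction: 25 = 2^0 · 25 and 38 = 2^1 · 19. Apply v_p(a/b) = v_p(a) − v_p(b): v_2(25/38) = 0 − 1 = -1.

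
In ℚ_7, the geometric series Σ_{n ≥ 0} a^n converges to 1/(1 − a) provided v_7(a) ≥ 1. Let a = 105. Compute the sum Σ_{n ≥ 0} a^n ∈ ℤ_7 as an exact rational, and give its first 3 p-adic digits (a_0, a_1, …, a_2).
Σ a^n = 1/(1 − a) = -1/104;  first 3 digits = (1, 1, 3)

v_7(a) = 1 ≥ 1, so the series converges in ℤ_7 to 1/(1 − a) = 1/(1 − 105) = -1/104. Expand this rational in ℤ_7: compute digits iteratively via d_i = x_i mod 7, x_{i+1} = (x_i − d_i)/7. The first 3 digits are (1, 1, 3).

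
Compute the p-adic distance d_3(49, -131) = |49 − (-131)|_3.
d_3(49, -131) = 1/9

Step 1 — x − y = 49 − (-131) = 180. Step 2 — v_3(180) = 2 (factor: 180 = (3^2 · 20); the sign does not affect v_p). Step 3 — |x − y|_3 = 3^{-2} = 1/9.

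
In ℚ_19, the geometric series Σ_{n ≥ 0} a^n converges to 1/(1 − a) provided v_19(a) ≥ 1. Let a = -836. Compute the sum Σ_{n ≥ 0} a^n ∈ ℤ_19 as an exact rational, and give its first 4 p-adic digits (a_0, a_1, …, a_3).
Σ a^n = 1/(1 − a) = 1/837;  first 4 digits = (1, 13, 14, 18)

v_19(a) = 1 ≥ 1, so the series converges in ℤ_19 to 1/(1 − a) = 1/(1 − (-836)) = 1/837. Expand this rational in ℤ_19: compute digits iteratively via d_i = x_i mod 19, x_{i+1} = (x_i − d_i)/19. The first 4 digits are (1, 13, 14, 18).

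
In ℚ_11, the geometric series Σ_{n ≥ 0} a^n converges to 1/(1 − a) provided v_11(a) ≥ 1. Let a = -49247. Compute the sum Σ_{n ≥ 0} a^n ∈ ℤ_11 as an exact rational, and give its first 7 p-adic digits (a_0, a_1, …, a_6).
Σ a^n = 1/(1 − a) = 1/49248;  first 7 digits = (1, 0, 0, 7, 7, 10, 4)

v_11(a) = 3 ≥ 1, so the series converges in ℤ_11 to 1/(1 − a) = 1/(1 − (-49247)) = 1/49248. Expand this rational in ℤ_11: compute digits iteratively via d_i = x_i mod 11, x_{i+1} = (x_i − d_i)/11. The first 7 digits are (1, 0, 0, 7, 7, 10, 4).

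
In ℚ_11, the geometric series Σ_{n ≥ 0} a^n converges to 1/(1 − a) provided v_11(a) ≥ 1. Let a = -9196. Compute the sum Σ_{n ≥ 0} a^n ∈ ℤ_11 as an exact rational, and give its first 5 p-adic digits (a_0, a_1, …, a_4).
Σ a^n = 1/(1 − a) = 1/9197;  first 5 digits = (1, 0, 1, 4, 0)

v_11(a) = 2 ≥ 1, so the series converges in ℤ_11 to 1/(1 − a) = 1/(1 − (-9196)) = 1/9197. Expand this rational in ℤ_11: compute digits iteratively via d_i = x_i mod 11, x_{i+1} = (x_i − d_i)/11. The first 5 digits are (1, 0, 1, 4, 0).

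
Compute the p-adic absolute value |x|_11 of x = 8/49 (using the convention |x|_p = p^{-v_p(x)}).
|8/49|_11 = 1

Step 1 — compute v_11(x) by factoring powers of 11 out of the numerator and denominator: v_11(8/49) = 0. Step 2 — apply |x|_p = p^{-v_p(x)} = 11^{0} = 1.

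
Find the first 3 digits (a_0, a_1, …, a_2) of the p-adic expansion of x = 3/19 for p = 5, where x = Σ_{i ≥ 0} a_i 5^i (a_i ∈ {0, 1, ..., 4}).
(a_0, …, a_2) = (2, 2, 4)

v_5(3/19) = 0 (numerator and denominator both coprime to 5), so x ∈ ℤ_5^×. Compute digits iteratively via a_i = x_i mod 5, x_{i+1} = (x_i − a_i)/5, with x_0 = x:
  x_0 = 3/19;  a_0 = 2;  x_1 = (x_0 − 2)/5 = -7/19
  x_1 = -7/19;  a_1 = 2;  x_2 = (x_1 − 2)/5 = -9/19
  x_2 = -9/19;  a_2 = 4;  x_3 = (x_2 − 4)/5 = -17/19
Digits: (2, 2, 4).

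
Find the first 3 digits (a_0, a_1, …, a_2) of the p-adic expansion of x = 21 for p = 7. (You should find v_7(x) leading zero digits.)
(a_0, …, a_2) = (0, 3, 0)

v_7(21) = 1, so a_0 = ... = a_0 = 0. Factor out: x = 7^1 · u with u = 3 a unit in ℤ_7. Expand u iteratively via a_{v+i} = u_i mod 7, u_{i+1} = (u_i − a_{v+i})/7:
  u_0 = 3;  a_1 = 3;  u_1 = (u_0 − 3)/7 = 0
  u_1 = 0;  a_2 = 0;  u_2 = (u_1 − 0)/7 = 0
Digits: (0, 3, 0).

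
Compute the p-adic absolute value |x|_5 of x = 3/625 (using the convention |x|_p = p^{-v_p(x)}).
|3/625|_5 = 625

Step 1 — compute v_5(x) by factoring powers of 5 out of the numerator and denominator: v_5(3/625) = -4. Step 2 — apply |x|_p = p^{-v_p(x)} = 5^{4} = 625.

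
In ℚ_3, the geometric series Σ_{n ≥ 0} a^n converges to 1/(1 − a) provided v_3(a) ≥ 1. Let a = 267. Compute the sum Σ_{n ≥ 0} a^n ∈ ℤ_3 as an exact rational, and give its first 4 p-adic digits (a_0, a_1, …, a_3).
Σ a^n = 1/(1 − a) = -1/266;  first 4 digits = (1, 2, 0, 0)

v_3(a) = 1 ≥ 1, so the series converges in ℤ_3 to 1/(1 − a) = 1/(1 − 267) = -1/266. Expand this rational in ℤ_3: compute digits iteratively via d_i = x_i mod 3, x_{i+1} = (x_i − d_i)/3. The first 4 digits are (1, 2, 0, 0).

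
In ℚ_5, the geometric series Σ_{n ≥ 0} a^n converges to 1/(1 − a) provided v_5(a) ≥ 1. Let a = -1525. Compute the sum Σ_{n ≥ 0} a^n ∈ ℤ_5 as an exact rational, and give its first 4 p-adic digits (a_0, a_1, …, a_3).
Σ a^n = 1/(1 − a) = 1/1526;  first 4 digits = (1, 0, 4, 2)

v_5(a) = 2 ≥ 1, so the series converges in ℤ_5 to 1/(1 − a) = 1/(1 − (-1525)) = 1/1526. Expand this rational in ℤ_5: compute digits iteratively via d_i = x_i mod 5, x_{i+1} = (x_i − d_i)/5. The first 4 digits are (1, 0, 4, 2).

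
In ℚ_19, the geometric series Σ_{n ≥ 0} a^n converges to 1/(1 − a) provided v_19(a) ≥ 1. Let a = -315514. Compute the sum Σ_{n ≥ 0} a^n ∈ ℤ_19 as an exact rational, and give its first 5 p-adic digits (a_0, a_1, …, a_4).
Σ a^n = 1/(1 − a) = 1/315515;  first 5 digits = (1, 0, 0, 11, 16)

v_19(a) = 3 ≥ 1, so the series converges in ℤ_19 to 1/(1 − a) = 1/(1 − (-315514)) = 1/315515. Expand this rational in ℤ_19: compute digits iteratively via d_i = x_i mod 19, x_{i+1} = (x_i − d_i)/19. The first 5 digits are (1, 0, 0, 11, 16).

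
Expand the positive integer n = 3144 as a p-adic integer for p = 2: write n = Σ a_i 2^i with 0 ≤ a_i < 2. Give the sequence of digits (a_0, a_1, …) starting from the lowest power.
(a_0, a_1, …) = (0, 0, 0, 1, 0, 0, 1, 0, 0, 0, 1, 1)

Repeated division by 2 gives the digits low-to-high: 3144 = 1·2^3 + 1·2^6 + 1·2^10 + 1·2^11. Digit sequence: (0, 0, 0, 1, 0, 0, 1, 0, 0, 0, 1, 1).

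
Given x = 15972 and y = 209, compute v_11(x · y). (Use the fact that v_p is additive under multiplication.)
v_11(3338148) = 4

v_p(x) = 3 (factor: 15972 = 11^3 · 12); v_p(y) = 1 (factor: 209 = 11^1 · 19). Additivity: v_p(xy) = v_p(x) + v_p(y) = 3 + 1 = 4. (Direct check: xy = 3338148 = 11^4 · (228).)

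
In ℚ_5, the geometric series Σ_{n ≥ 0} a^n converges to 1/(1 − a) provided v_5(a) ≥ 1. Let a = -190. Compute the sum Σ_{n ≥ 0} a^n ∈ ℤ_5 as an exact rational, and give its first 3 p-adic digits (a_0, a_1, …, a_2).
Σ a^n = 1/(1 − a) = 1/191;  first 3 digits = (1, 2, 1)

v_5(a) = 1 ≥ 1, so the series converges in ℤ_5 to 1/(1 − a) = 1/(1 − (-190)) = 1/191. Expand this rational in ℤ_5: compute digits iteratively via d_i = x_i mod 5, x_{i+1} = (x_i − d_i)/5. The first 3 digits are (1, 2, 1).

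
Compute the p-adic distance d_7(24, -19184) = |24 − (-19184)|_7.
d_7(24, -19184) = 1/2401

Step 1 — x − y = 24 − (-19184) = 19208. Step 2 — v_7(19208) = 4 (factor: 19208 = (7^4 · 8); the sign does not affect v_p). Step 3 — |x − y|_7 = 7^{-4} = 1/2401.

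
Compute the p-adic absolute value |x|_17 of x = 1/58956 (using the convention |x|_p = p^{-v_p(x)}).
|1/58956|_17 = 4913

Step 1 — compute v_17(x) by factoring powers of 17 out of the numerator and denominator: v_17(1/58956) = -3. Step 2 — apply |x|_p = p^{-v_p(x)} = 17^{3} = 4913.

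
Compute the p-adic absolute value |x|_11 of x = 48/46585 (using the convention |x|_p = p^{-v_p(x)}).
|48/46585|_11 = 1331

Step 1 — compute v_11(x) by factoring powers of 11 out of the numerator and denominator: v_11(48/46585) = -3. Step 2 — apply |x|_p = p^{-v_p(x)} = 11^{3} = 1331.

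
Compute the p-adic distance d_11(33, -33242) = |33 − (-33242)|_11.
d_11(33, -33242) = 1/1331

Step 1 — x − y = 33 − (-33242) = 33275. Step 2 — v_11(33275) = 3 (factor: 33275 = (11^3 · 25); the sign does not affect v_p). Step 3 — |x − y|_11 = 11^{-3} = 1/1331.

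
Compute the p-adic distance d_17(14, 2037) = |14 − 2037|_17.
d_17(14, 2037) = 1/289

Step 1 — x − y = 14 − 2037 = -2023. Step 2 — v_17(-2023) = 2 (factor: -2023 = −(17^2 · 7); the sign does not affect v_p). Step 3 — |x − y|_17 = 17^{-2} = 1/289.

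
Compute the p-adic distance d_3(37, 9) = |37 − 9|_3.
d_3(37, 9) = 1

Step 1 — x − y = 37 − 9 = 28. Step 2 — v_3(28) = 0 (factor: 28 = (3^0 · 28); the sign does not affect v_p). Step 3 — |x − y|_3 = 3^{0} = 1.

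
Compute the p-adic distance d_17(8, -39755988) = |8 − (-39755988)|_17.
d_17(8, -39755988) = 1/1419857

Step 1 — x − y = 8 − (-39755988) = 39755996. Step 2 — v_17(39755996) = 5 (factor: 39755996 = (17^5 · 28); the sign does not affect v_p). Step 3 — |x − y|_17 = 17^{-5} = 1/1419857.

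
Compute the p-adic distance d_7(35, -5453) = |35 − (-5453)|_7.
d_7(35, -5453) = 1/343

Step 1 — x − y = 35 − (-5453) = 5488. Step 2 — v_7(5488) = 3 (factor: 5488 = (7^3 · 16); the sign does not affect v_p). Step 3 — |x − y|_7 = 7^{-3} = 1/343.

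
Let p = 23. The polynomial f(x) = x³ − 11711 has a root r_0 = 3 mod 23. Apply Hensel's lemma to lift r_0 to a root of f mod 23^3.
r_2 = 279 (mod 12167)

Hensel: r_{i+1} = r_i − f(r_i)/f′(r_i) mod 23^{i+2}, where f′(x) = 3x². Iterate:
  r_0 = 3 (mod 23)
  r_1 = 279 (mod 529)
  r_2 = 279 (mod 12167)
Final: r = 279 with f(r) ≡ 0 mod 23^3.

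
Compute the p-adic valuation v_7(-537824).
v_7(-537824) = 5

v_7(n) is the largest exponent k such that 7^k divides n. Factor out: -537824 = -7^5 · 32. (Sign doesn't affect v_p.) So v_7(-537824) = 5.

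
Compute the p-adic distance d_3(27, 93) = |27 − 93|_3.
d_3(27, 93) = 1/3

Step 1 — x − y = 27 − 93 = -66. Step 2 — v_3(-66) = 1 (factor: -66 = −(3^1 · 22); the sign does not affect v_p). Step 3 — |x − y|_3 = 3^{-1} = 1/3.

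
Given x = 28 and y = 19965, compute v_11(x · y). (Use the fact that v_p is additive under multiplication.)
v_11(559020) = 3

v_p(x) = 0 (factor: 28 = 11^0 · 28); v_p(y) = 3 (factor: 19965 = 11^3 · 15). Additivity: v_p(xy) = v_p(x) + v_p(y) = 0 + 3 = 3. (Direct check: xy = 559020 = 11^3 · (420).)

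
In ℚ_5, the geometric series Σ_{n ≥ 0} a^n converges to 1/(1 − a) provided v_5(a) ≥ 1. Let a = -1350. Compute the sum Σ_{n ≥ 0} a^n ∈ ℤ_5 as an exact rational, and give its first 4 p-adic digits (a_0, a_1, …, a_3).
Σ a^n = 1/(1 − a) = 1/1351;  first 4 digits = (1, 0, 1, 4)

v_5(a) = 2 ≥ 1, so the series converges in ℤ_5 to 1/(1 − a) = 1/(1 − (-1350)) = 1/1351. Expand this rational in ℤ_5: compute digits iteratively via d_i = x_i mod 5, x_{i+1} = (x_i − d_i)/5. The first 4 digits are (1, 0, 1, 4).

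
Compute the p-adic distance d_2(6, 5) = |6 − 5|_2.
d_2(6, 5) = 1

Step 1 — x − y = 6 − 5 = 1. Step 2 — v_2(1) = 0 (factor: 1 = (2^0 · 1); the sign does not affect v_p). Step 3 — |x − y|_2 = 2^{0} = 1.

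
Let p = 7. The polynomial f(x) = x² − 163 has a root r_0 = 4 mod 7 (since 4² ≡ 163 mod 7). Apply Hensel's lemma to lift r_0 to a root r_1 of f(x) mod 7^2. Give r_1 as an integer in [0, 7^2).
r_1 = 4 (mod 49)

Hensel's recurrence: r_{i+1} = r_i − f(r_i)·(f′(r_i))^{-1} mod 7^{i+2}, with f′(x) = 2x. Iterate:
  r_0 = 4 (mod 7)
  r_1 = 4 (mod 49)
Final: r_1 = 4, and one checks f(r_1) ≡ 0 mod 7^2.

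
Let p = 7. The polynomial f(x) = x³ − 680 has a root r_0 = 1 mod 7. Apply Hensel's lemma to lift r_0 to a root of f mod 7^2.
r_1 = 15 (mod 49)

Hensel: r_{i+1} = r_i − f(r_i)/f′(r_i) mod 7^{i+2}, where f′(x) = 3x². Iterate:
  r_0 = 1 (mod 7)
  r_1 = 15 (mod 49)
Final: r = 15 with f(r) ≡ 0 mod 7^2.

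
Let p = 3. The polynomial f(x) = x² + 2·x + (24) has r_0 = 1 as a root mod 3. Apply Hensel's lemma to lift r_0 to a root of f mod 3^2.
r_1 = 1 (mod 9)

Hensel: r_{i+1} = r_i − f(r_i)·(f′(r_i))^{-1} mod 3^{i+2}, f′(x) = 2x + 2. Iterate:
  r_0 = 1 (mod 3)
  r_1 = 1 (mod 9)
Final: r = 1 satisfies f(r) ≡ 0 mod 3^2.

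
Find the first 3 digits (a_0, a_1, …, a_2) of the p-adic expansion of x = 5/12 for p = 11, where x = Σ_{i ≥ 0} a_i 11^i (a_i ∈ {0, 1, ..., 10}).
(a_0, …, a_2) = (5, 6, 4)

v_11(5/12) = 0 (numerator and denominator both coprime to 11), so x ∈ ℤ_11^×. Compute digits iteratively via a_i = x_i mod 11, x_{i+1} = (x_i − a_i)/11, with x_0 = x:
  x_0 = 5/12;  a_0 = 5;  x_1 = (x_0 − 5)/11 = -5/12
  x_1 = -5/12;  a_1 = 6;  x_2 = (x_1 − 6)/11 = -7/12
  x_2 = -7/12;  a_2 = 4;  x_3 = (x_2 − 4)/11 = -5/12
Digits: (5, 6, 4).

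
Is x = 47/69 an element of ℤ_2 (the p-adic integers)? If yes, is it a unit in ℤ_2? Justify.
x ∈ ℤ_2^× (unit); v_2(x) = 0

ℤ_2 = {x ∈ ℚ_2 : v_2(x) ≥ 0} and ℤ_2^× = {x ∈ ℤ_2 : v_2(x) = 0}. Here v_2(47/69) = v_2(num) − v_2(den) = 0; compare against these criteria.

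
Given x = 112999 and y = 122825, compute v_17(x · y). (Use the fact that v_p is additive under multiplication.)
v_17(13879102175) = 6

v_p(x) = 3 (factor: 112999 = 17^3 · 23); v_p(y) = 3 (factor: 122825 = 17^3 · 25). Additivity: v_p(xy) = v_p(x) + v_p(y) = 3 + 3 = 6. (Direct check: xy = 13879102175 = 17^6 · (575).)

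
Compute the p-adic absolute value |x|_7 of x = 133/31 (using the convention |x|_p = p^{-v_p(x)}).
|133/31|_7 = 1/7

Step 1 — compute v_7(x) by factoring powers of 7 out of the numerator and denominator: v_7(133/31) = 1. Step 2 — apply |x|_p = p^{-v_p(x)} = 7^{-1} = 1/7.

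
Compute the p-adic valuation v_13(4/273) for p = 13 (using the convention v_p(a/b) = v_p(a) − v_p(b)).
v_13(4/273) = -1

Factor powers of 13 from the numerator and denominator of the reduced fraction: 4 = 13^0 · 4 and 273 = 13^1 · 21. Apply v_p(a/b) = v_p(a) − v_p(b): v_13(4/273) = 0 − 1 = -1.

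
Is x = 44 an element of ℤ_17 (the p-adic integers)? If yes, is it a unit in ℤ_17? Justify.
x ∈ ℤ_17^× (unit); v_17(x) = 0

ℤ_17 = {x ∈ ℚ_17 : v_17(x) ≥ 0} and ℤ_17^× = {x ∈ ℤ_17 : v_17(x) = 0}. Here v_17(44) = v_17(num) − v_17(den) = 0; compare against these criteria.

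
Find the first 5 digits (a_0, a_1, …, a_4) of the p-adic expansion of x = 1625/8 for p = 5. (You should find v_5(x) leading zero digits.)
(a_0, …, a_4) = (0, 0, 0, 1, 2)

v_5(1625/8) = 3, so a_0 = ... = a_2 = 0. Factor out: x = 5^3 · u with u = 13/8 a unit in ℤ_5. Expand u iteratively via a_{v+i} = u_i mod 5, u_{i+1} = (u_i − a_{v+i})/5:
  u_0 = 13/8;  a_3 = 1;  u_1 = (u_0 − 1)/5 = 1/8
  u_1 = 1/8;  a_4 = 2;  u_2 = (u_1 − 2)/5 = -3/8
Digits: (0, 0, 0, 1, 2).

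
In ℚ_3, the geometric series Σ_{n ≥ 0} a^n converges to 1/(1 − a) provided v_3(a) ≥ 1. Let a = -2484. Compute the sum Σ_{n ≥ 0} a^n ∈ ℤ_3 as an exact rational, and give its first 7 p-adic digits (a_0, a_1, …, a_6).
Σ a^n = 1/(1 − a) = 1/2485;  first 7 digits = (1, 0, 0, 1, 2, 1, 0)

v_3(a) = 3 ≥ 1, so the series converges in ℤ_3 to 1/(1 − a) = 1/(1 − (-2484)) = 1/2485. Expand this rational in ℤ_3: compute digits iteratively via d_i = x_i mod 3, x_{i+1} = (x_i − d_i)/3. The first 7 digits are (1, 0, 0, 1, 2, 1, 0).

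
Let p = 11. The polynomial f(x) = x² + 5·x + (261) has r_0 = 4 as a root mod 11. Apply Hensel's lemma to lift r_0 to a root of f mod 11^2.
r_1 = 37 (mod 121)

Hensel: r_{i+1} = r_i − f(r_i)·(f′(r_i))^{-1} mod 11^{i+2}, f′(x) = 2x + 5. Iterate:
  r_0 = 4 (mod 11)
  r_1 = 37 (mod 121)
Final: r = 37 satisfies f(r) ≡ 0 mod 11^2.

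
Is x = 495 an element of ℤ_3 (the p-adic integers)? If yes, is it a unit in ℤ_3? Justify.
x ∈ ℤ_3 but not a unit; v_3(x) = 2 > 0

ℤ_3 = {x ∈ ℚ_3 : v_3(x) ≥ 0} and ℤ_3^× = {x ∈ ℤ_3 : v_3(x) = 0}. Here v_3(495) = v_3(num) − v_3(den) = 2; compare against these criteria.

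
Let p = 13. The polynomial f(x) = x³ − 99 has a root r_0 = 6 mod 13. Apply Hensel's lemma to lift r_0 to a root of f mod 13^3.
r_2 = 526 (mod 2197)

Hensel: r_{i+1} = r_i − f(r_i)/f′(r_i) mod 13^{i+2}, where f′(x) = 3x². Iterate:
  r_0 = 6 (mod 13)
  r_1 = 19 (mod 169)
  r_2 = 526 (mod 2197)
Final: r = 526 with f(r) ≡ 0 mod 13^3.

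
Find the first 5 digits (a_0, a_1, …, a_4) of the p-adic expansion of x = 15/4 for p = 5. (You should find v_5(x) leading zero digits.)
(a_0, …, a_4) = (0, 2, 1, 1, 1)

v_5(15/4) = 1, so a_0 = ... = a_0 = 0. Factor out: x = 5^1 · u with u = 3/4 a unit in ℤ_5. Expand u iteratively via a_{v+i} = u_i mod 5, u_{i+1} = (u_i − a_{v+i})/5:
  u_0 = 3/4;  a_1 = 2;  u_1 = (u_0 − 2)/5 = -1/4
  u_1 = -1/4;  a_2 = 1;  u_2 = (u_1 − 1)/5 = -1/4
  u_2 = -1/4;  a_3 = 1;  u_3 = (u_2 − 1)/5 = -1/4
  u_3 = -1/4;  a_4 = 1;  u_4 = (u_3 − 1)/5 = -1/4
Digits: (0, 2, 1, 1, 1).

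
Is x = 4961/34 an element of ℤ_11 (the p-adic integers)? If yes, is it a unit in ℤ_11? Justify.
x ∈ ℤ_11 but not a unit; v_11(x) = 2 > 0

ℤ_11 = {x ∈ ℚ_11 : v_11(x) ≥ 0} and ℤ_11^× = {x ∈ ℤ_11 : v_11(x) = 0}. Here v_11(4961/34) = v_11(num) − v_11(den) = 2; compare against these criteria.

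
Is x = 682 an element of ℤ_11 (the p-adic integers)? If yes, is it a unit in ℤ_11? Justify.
x ∈ ℤ_11 but not a unit; v_11(x) = 1 > 0

ℤ_11 = {x ∈ ℚ_11 : v_11(x) ≥ 0} and ℤ_11^× = {x ∈ ℤ_11 : v_11(x) = 0}. Here v_11(682) = v_11(num) − v_11(den) = 1; compare against these criteria.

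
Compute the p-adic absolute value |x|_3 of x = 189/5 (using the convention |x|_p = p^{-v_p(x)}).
|189/5|_3 = 1/27

Step 1 — compute v_3(x) by factoring powers of 3 out of the numerator and denominator: v_3(189/5) = 3. Step 2 — apply |x|_p = p^{-v_p(x)} = 3^{-3} = 1/27.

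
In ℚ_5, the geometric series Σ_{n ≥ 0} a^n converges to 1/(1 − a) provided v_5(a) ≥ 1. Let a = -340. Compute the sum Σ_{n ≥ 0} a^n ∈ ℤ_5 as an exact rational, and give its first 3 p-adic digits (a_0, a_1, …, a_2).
Σ a^n = 1/(1 − a) = 1/341;  first 3 digits = (1, 2, 0)

v_5(a) = 1 ≥ 1, so the series converges in ℤ_5 to 1/(1 − a) = 1/(1 − (-340)) = 1/341. Expand this rational in ℤ_5: compute digits iteratively via d_i = x_i mod 5, x_{i+1} = (x_i − d_i)/5. The first 3 digits are (1, 2, 0).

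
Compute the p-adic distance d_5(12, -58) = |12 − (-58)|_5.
d_5(12, -58) = 1/5

Step 1 — x − y = 12 − (-58) = 70. Step 2 — v_5(70) = 1 (factor: 70 = (5^1 · 14); the sign does not affect v_p). Step 3 — |x − y|_5 = 5^{-1} = 1/5.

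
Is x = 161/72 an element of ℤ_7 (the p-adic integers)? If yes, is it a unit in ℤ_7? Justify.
x ∈ ℤ_7 but not a unit; v_7(x) = 1 > 0

ℤ_7 = {x ∈ ℚ_7 : v_7(x) ≥ 0} and ℤ_7^× = {x ∈ ℤ_7 : v_7(x) = 0}. Here v_7(161/72) = v_7(num) − v_7(den) = 1; compare against these criteria.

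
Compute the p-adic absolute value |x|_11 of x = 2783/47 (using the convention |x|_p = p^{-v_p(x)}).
|2783/47|_11 = 1/121

Step 1 — compute v_11(x) by factoring powers of 11 out of the numerator and denominator: v_11(2783/47) = 2. Step 2 — apply |x|_p = p^{-v_p(x)} = 11^{-2} = 1/121.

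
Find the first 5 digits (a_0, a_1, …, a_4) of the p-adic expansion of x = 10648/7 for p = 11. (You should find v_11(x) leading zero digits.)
(a_0, …, a_4) = (0, 0, 0, 9, 4)

v_11(10648/7) = 3, so a_0 = ... = a_2 = 0. Factor out: x = 11^3 · u with u = 8/7 a unit in ℤ_11. Expand u iteratively via a_{v+i} = u_i mod 11, u_{i+1} = (u_i − a_{v+i})/11:
  u_0 = 8/7;  a_3 = 9;  u_1 = (u_0 − 9)/11 = -5/7
  u_1 = -5/7;  a_4 = 4;  u_2 = (u_1 − 4)/11 = -3/7
Digits: (0, 0, 0, 9, 4).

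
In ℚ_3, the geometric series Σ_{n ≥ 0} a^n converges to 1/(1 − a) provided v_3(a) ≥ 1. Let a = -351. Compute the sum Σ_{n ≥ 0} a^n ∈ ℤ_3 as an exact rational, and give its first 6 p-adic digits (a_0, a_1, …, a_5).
Σ a^n = 1/(1 − a) = 1/352;  first 6 digits = (1, 0, 0, 2, 1, 1)

v_3(a) = 3 ≥ 1, so the series converges in ℤ_3 to 1/(1 − a) = 1/(1 − (-351)) = 1/352. Expand this rational in ℤ_3: compute digits iteratively via d_i = x_i mod 3, x_{i+1} = (x_i − d_i)/3. The first 6 digits are (1, 0, 0, 2, 1, 1).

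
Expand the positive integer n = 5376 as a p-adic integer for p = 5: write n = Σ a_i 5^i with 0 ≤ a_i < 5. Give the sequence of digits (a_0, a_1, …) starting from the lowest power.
(a_0, a_1, …) = (1, 0, 0, 3, 3, 1)

Repeated division by 5 gives the digits low-to-high: 5376 = 1 + 3·5^3 + 3·5^4 + 1·5^5. Digit sequence: (1, 0, 0, 3, 3, 1).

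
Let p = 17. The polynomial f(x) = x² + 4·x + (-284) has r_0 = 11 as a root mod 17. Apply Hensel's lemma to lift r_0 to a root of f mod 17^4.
r_3 = 61517 (mod 83521)

Hensel: r_{i+1} = r_i − f(r_i)·(f′(r_i))^{-1} mod 17^{i+2}, f′(x) = 2x + 4. Iterate:
  r_0 = 11 (mod 17)
  r_1 = 249 (mod 289)
  r_2 = 2561 (mod 4913)
  r_3 = 61517 (mod 83521)
Final: r = 61517 satisfies f(r) ≡ 0 mod 17^4.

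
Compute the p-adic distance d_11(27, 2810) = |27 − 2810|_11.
d_11(27, 2810) = 1/121

Step 1 — x − y = 27 − 2810 = -2783. Step 2 — v_11(-2783) = 2 (factor: -2783 = −(11^2 · 23); the sign does not affect v_p). Step 3 — |x − y|_11 = 11^{-2} = 1/121.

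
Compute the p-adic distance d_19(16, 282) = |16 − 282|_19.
d_19(16, 282) = 1/19

Step 1 — x − y = 16 − 282 = -266. Step 2 — v_19(-266) = 1 (factor: -266 = −(19^1 · 14); the sign does not affect v_p). Step 3 — |x − y|_19 = 19^{-1} = 1/19.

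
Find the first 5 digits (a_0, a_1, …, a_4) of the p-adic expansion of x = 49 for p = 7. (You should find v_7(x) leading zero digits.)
(a_0, …, a_4) = (0, 0, 1, 0, 0)

v_7(49) = 2, so a_0 = ... = a_1 = 0. Factor out: x = 7^2 · u with u = 1 a unit in ℤ_7. Expand u iteratively via a_{v+i} = u_i mod 7, u_{i+1} = (u_i − a_{v+i})/7:
  u_0 = 1;  a_2 = 1;  u_1 = (u_0 − 1)/7 = 0
  u_1 = 0;  a_3 = 0;  u_2 = (u_1 − 0)/7 = 0
  u_2 = 0;  a_4 = 0;  u_3 = (u_2 − 0)/7 = 0
Digits: (0, 0, 1, 0, 0).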